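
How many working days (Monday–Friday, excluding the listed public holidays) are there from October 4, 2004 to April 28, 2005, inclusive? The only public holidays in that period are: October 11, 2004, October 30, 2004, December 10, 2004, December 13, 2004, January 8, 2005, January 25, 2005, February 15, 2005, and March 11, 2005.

October 4, 2004 is a Monday.
That's 207 days from start to end, counting both.
207 = 7 × 29 + 4, so there are 29 full weeks plus 4 extra days.
Each full week contributes 5 weekdays (Mon–Fri): 29 × 5 = 145.
The 4 extra days are Monday, Tuesday, Wednesday, Thursday — 4 of them qualify.
Total: 145 + 4 = 149.
Holidays: October 11, 2004 (Mon); October 30, 2004 (Sat); December 10, 2004 (Fri); December 13, 2004 (Mon); January 8, 2005 (Sat); January 25, 2005 (Tue); February 15, 2005 (Tue); March 11, 2005 (Fri).
6 of the 8 holidays fall on weekdays; the rest are weekends and were already excluded.
Business days: 149 − 6 = 143.

143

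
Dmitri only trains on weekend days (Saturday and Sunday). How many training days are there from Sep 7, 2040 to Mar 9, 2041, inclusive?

Sep 7, 2040 is a Friday.
The range spans 184 days (inclusive of both endpoints).
184 = 7 × 26 + 2, so there are 26 full weeks plus 2 extra days.
Each full week contributes 2 weekend days (Sat, Sun): 26 × 2 = 52.
The 2 extra days are Fri, Sat — 1 of them qualifies.
Total: 52 + 1 = 53.

53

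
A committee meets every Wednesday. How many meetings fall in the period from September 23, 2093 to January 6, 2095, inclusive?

68

September 23, 2093 is a Wednesday.
The range spans 471 days (inclusive of both endpoints).
471 = 7 × 67 + 2, so there are 67 full weeks plus 2 extra days.
Each full week contributes one Wednesday: 67 so far.
The 2 extra days are Wednesday, Thursday — 1 of them qualifies.
Total: 67 + 1 = 68.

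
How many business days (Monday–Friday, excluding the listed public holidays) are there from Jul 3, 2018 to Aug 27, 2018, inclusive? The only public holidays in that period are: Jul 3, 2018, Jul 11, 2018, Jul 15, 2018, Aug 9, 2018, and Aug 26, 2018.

37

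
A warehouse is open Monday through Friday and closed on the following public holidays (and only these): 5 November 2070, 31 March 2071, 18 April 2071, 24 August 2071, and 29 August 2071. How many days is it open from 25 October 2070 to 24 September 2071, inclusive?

25 October 2070 is a Saturday.
The range spans 335 days (inclusive of both endpoints).
335 = 7 × 47 + 6, so there are 47 full weeks plus 6 extra days.
Each full week contributes 5 weekdays (Mon–Fri): 47 × 5 = 235.
The 6 extra days are Saturday, Sunday, Monday, Tuesday, Wednesday, Thursday — 4 of them qualify.
Total: 235 + 4 = 239.
Holidays: 5 November 2070 (Wed); 31 March 2071 (Tue); 18 April 2071 (Sat); 24 August 2071 (Mon); 29 August 2071 (Sat).
3 of the 5 holidays fall on weekdays; the rest are weekends and were already excluded.
Business days: 239 − 3 = 236.

236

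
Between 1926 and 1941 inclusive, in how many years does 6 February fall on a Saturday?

Day of week of February 6 in each year:
1926: Sat ✓, 1927: Sun, 1928: Mon, 1929: Wed, 1930: Thu, 1931: Fri, 1932: Sat ✓, 1933: Mon, 1934: Tue, 1935: Wed, 1936: Thu, 1937: Sat ✓, 1938: Sun, 1939: Mon, 1940: Tue, 1941: Thu
Saturdays: 1926, 1932, 1937.

3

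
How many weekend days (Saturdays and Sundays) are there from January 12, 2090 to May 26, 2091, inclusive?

January 12, 2090 is a Thursday.
That's 500 days from start to end, counting both.
500 = 7 × 71 + 3, so there are 71 full weeks plus 3 extra days.
Each full week contributes 2 weekend days (Sat, Sun): 71 × 2 = 142.
The 3 extra days are Thu, Fri, Sat — 1 of them qualifies.
Total: 142 + 1 = 143.

143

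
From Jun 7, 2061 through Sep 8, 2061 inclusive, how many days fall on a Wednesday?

Jun 7, 2061 is a Tuesday.
That's 94 days from start to end, counting both.
94 = 7 × 13 + 3, so there are 13 full weeks plus 3 extra days.
Each full week contributes one Wednesday: 13 so far.
The 3 extra days are Tue, Wed, Thu — 1 of them qualifies.
Total: 13 + 1 = 14.

14 Wednesdays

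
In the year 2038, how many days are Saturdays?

January 1, 2038 is a Friday.
From January 1, 2038 to December 31, 2038 is 365 days inclusive.
365 = 7 × 52 + 1, so there are 52 full weeks plus 1 extra day.
Each full week contributes one Saturday: 52 so far.
The 1 extra day is Fri — none qualify.
Total: 52 + 0 = 52.

52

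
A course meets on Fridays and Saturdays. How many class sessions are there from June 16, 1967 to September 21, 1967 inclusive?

28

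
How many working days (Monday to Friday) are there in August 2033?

23

August 1, 2033 is a Monday.
The range spans 31 days (inclusive of both endpoints).
31 = 7 × 4 + 3, so there are 4 full weeks plus 3 extra days.
Each full week contributes 5 weekdays (Mon–Fri): 4 × 5 = 20.
The 3 extra days are Monday, Tuesday, Wednesday — 3 of them qualify.
Total: 20 + 3 = 23.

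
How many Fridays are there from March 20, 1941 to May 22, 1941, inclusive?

March 20, 1941 is a Thursday.
From March 20, 1941 to May 22, 1941 is 64 days inclusive.
64 = 7 × 9 + 1, so there are 9 full weeks plus 1 extra day.
Each full week contributes one Friday: 9 so far.
The 1 extra day is Thu — none qualify.
Total: 9 + 0 = 9.

9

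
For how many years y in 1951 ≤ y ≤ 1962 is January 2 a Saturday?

2

Day of week of January 2 in each year:
1951: Tue, 1952: Wed, 1953: Fri, 1954: Sat ✓, 1955: Sun, 1956: Mon, 1957: Wed, 1958: Thu, 1959: Fri, 1960: Sat ✓, 1961: Mon, 1962: Tue
Saturdays: 1954, 1960.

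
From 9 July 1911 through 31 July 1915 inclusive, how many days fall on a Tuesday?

9 July 1911 is a Sunday.
The range spans 1484 days (inclusive of both endpoints).
1484 = 7 × 212, so the span is exactly 212 full weeks.
Each full week contributes one Tuesday: 212 so far.

212 Tuesdays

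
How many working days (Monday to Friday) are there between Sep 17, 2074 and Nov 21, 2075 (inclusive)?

Sep 17, 2074 is a Monday.
The range spans 431 days (inclusive of both endpoints).
431 = 7 × 61 + 4, so there are 61 full weeks plus 4 extra days.
Each full week contributes 5 weekdays (Mon–Fri): 61 × 5 = 305.
The 4 extra days are Monday, Tuesday, Wednesday, Thursday — 4 of them qualify.
Total: 305 + 4 = 309.

309 weekdays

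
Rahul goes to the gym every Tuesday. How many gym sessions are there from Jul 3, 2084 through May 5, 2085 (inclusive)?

44 Tuesdays

Jul 3, 2084 is a Monday.
From Jul 3, 2084 to May 5, 2085 is 307 days inclusive.
307 = 7 × 43 + 6, so there are 43 full weeks plus 6 extra days.
Each full week contributes one Tuesday: 43 so far.
The 6 extra days are Mon, Tue, Wed, Thu, Fri, Sat — 1 of them qualifies.
Total: 43 + 1 = 44.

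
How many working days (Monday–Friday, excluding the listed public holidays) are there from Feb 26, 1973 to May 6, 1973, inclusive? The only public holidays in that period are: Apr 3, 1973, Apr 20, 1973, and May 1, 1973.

47 working days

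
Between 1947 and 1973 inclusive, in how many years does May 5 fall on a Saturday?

4

Day of week of May 5 in each year:
1947: Mon, 1948: Wed, 1949: Thu, 1950: Fri, 1951: Sat ✓, 1952: Mon, 1953: Tue, 1954: Wed, 1955: Thu, 1956: Sat ✓, 1957: Sun, 1958: Mon, 1959: Tue, 1960: Thu, 1961: Fri, 1962: Sat ✓, 1963: Sun, 1964: Tue, 1965: Wed, 1966: Thu, 1967: Fri, 1968: Sun, 1969: Mon, 1970: Tue, 1971: Wed, 1972: Fri, 1973: Sat ✓
Saturdays: 1951, 1956, 1962, 1973.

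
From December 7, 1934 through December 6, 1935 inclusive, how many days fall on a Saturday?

December 7, 1934 is a Friday.
The range spans 365 days (inclusive of both endpoints).
365 = 7 × 52 + 1, so there are 52 full weeks plus 1 extra day.
Each full week contributes one Saturday: 52 so far.
The 1 extra day is Friday — none qualify.
Total: 52 + 0 = 52.

52 Saturdays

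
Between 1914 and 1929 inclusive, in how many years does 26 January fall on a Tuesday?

2

Day of week of January 26 in each year:
1914: Mon, 1915: Tue ✓, 1916: Wed, 1917: Fri, 1918: Sat, 1919: Sun, 1920: Mon, 1921: Wed, 1922: Thu, 1923: Fri, 1924: Sat, 1925: Mon, 1926: Tue ✓, 1927: Wed, 1928: Thu, 1929: Sat
Tuesdays: 1915, 1926.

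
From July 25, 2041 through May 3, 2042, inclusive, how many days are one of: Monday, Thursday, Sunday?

121

July 25, 2041 is a Thursday.
From July 25, 2041 to May 3, 2042 is 283 days inclusive.
283 = 7 × 40 + 3, so there are 40 full weeks plus 3 extra days.
Each full week contributes 3 days from the set (Mon, Thu, Sun): 40 × 3 = 120.
The 3 extra days are Thursday, Friday, Saturday — 1 of them qualifies.
Total: 120 + 1 = 121.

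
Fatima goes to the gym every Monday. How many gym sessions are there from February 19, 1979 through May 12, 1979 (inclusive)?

February 19, 1979 is a Monday.
The range spans 83 days (inclusive of both endpoints).
83 = 7 × 11 + 6, so there are 11 full weeks plus 6 extra days.
Each full week contributes one Monday: 11 so far.
The 6 extra days are Monday, Tuesday, Wednesday, Thursday, Friday, Saturday — 1 of them qualifies.
Total: 11 + 1 = 12.

12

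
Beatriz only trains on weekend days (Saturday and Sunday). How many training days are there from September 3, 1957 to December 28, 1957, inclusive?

September 3, 1957 is a Tuesday.
That's 117 days from start to end, counting both.
117 = 7 × 16 + 5, so there are 16 full weeks plus 5 extra days.
Each full week contributes 2 weekend days (Sat, Sun): 16 × 2 = 32.
The 5 extra days are Tue, Wed, Thu, Fri, Sat — 1 of them qualifies.
Total: 32 + 1 = 33.

33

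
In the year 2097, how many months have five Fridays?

A month has five Fridays exactly when Friday falls within its first (length − 28) days.
Jan: 31 days, starts Tue → 5 of Tue, Wed, Thu
Feb: 28 days, starts Fri → 5 of (none)
Mar: 31 days, starts Fri → 5 of Fri, Sat, Sun ✓
Apr: 30 days, starts Mon → 5 of Mon, Tue
May: 31 days, starts Wed → 5 of Wed, Thu, Fri ✓
Jun: 30 days, starts Sat → 5 of Sat, Sun
Jul: 31 days, starts Mon → 5 of Mon, Tue, Wed
Aug: 31 days, starts Thu → 5 of Thu, Fri, Sat ✓
Sep: 30 days, starts Sun → 5 of Sun, Mon
Oct: 31 days, starts Tue → 5 of Tue, Wed, Thu
Nov: 30 days, starts Fri → 5 of Fri, Sat ✓
Dec: 31 days, starts Sun → 5 of Sun, Mon, Tue
Months with five Fridays: Mar, May, Aug, Nov.

4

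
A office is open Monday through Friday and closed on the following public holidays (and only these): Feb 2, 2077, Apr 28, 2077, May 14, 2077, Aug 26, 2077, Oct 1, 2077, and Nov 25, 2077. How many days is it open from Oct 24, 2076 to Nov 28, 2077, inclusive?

279

Oct 24, 2076 is a Saturday.
From Oct 24, 2076 to Nov 28, 2077 is 401 days inclusive.
401 = 7 × 57 + 2, so there are 57 full weeks plus 2 extra days.
Each full week contributes 5 weekdays (Mon–Fri): 57 × 5 = 285.
The 2 extra days are Saturday, Sunday — none qualify.
Total: 285 + 0 = 285.
Holidays: Feb 2, 2077 (Tue); Apr 28, 2077 (Wed); May 14, 2077 (Fri); Aug 26, 2077 (Thu); Oct 1, 2077 (Fri); Nov 25, 2077 (Thu).
All 6 holidays fall on weekdays, so subtract 6.
Business days: 285 − 6 = 279.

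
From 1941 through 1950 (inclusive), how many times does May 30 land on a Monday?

1

Day of week of May 30 in each year:
1941: Fri, 1942: Sat, 1943: Sun, 1944: Tue, 1945: Wed, 1946: Thu, 1947: Fri, 1948: Sun, 1949: Mon ✓, 1950: Tue
Mondays: 1949.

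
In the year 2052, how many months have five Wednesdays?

A month has five Wednesdays exactly when Wednesday falls within its first (length − 28) days.
Jan: 31 days, starts Mon → 5 of Mon, Tue, Wed ✓
Feb: 29 days, starts Thu → 5 of Thu
Mar: 31 days, starts Fri → 5 of Fri, Sat, Sun
Apr: 30 days, starts Mon → 5 of Mon, Tue
May: 31 days, starts Wed → 5 of Wed, Thu, Fri ✓
Jun: 30 days, starts Sat → 5 of Sat, Sun
Jul: 31 days, starts Mon → 5 of Mon, Tue, Wed ✓
Aug: 31 days, starts Thu → 5 of Thu, Fri, Sat
Sep: 30 days, starts Sun → 5 of Sun, Mon
Oct: 31 days, starts Tue → 5 of Tue, Wed, Thu ✓
Nov: 30 days, starts Fri → 5 of Fri, Sat
Dec: 31 days, starts Sun → 5 of Sun, Mon, Tue
Months with five Wednesdays: Jan, May, Jul, Oct.

4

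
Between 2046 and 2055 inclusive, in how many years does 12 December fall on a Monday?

Day of week of December 12 in each year:
2046: Wed, 2047: Thu, 2048: Sat, 2049: Sun, 2050: Mon ✓, 2051: Tue, 2052: Thu, 2053: Fri, 2054: Sat, 2055: Sun
Mondays: 2050.

1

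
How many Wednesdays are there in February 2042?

2042-02-01 is a Saturday.
That's 28 days from start to end, counting both.
28 = 7 × 4, so the span is exactly 4 full weeks.
Each full week contributes one Wednesday: 4 so far.
Total: 4.

4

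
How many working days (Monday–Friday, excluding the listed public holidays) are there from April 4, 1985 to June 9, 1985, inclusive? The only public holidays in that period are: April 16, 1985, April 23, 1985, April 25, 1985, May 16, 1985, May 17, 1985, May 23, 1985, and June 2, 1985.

April 4, 1985 is a Thursday.
The range spans 67 days (inclusive of both endpoints).
67 = 7 × 9 + 4, so there are 9 full weeks plus 4 extra days.
Each full week contributes 5 weekdays (Mon–Fri): 9 × 5 = 45.
The 4 extra days are Thu, Fri, Sat, Sun — 2 of them qualify.
Total: 45 + 2 = 47.
Holidays: April 16, 1985 (Tue); April 23, 1985 (Tue); April 25, 1985 (Thu); May 16, 1985 (Thu); May 17, 1985 (Fri); May 23, 1985 (Thu); June 2, 1985 (Sun).
6 of the 7 holidays fall on weekdays; the rest are weekends and were already excluded.
Business days: 47 − 6 = 41.

41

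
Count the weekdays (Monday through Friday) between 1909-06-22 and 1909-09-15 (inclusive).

1909-06-22 is a Tuesday.
That's 86 days from start to end, counting both.
86 = 7 × 12 + 2, so there are 12 full weeks plus 2 extra days.
Each full week contributes 5 weekdays (Mon–Fri): 12 × 5 = 60.
The 2 extra days are Tuesday, Wednesday — 2 of them qualify.
Total: 60 + 2 = 62.

62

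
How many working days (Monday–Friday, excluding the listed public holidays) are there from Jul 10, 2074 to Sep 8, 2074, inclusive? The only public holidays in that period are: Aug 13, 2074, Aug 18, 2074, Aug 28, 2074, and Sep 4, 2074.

Jul 10, 2074 is a Tuesday.
From Jul 10, 2074 to Sep 8, 2074 is 61 days inclusive.
61 = 7 × 8 + 5, so there are 8 full weeks plus 5 extra days.
Each full week contributes 5 weekdays (Mon–Fri): 8 × 5 = 40.
The 5 extra days are Tue, Wed, Thu, Fri, Sat — 4 of them qualify.
Total: 40 + 4 = 44.
Holidays: Aug 13, 2074 (Mon); Aug 18, 2074 (Sat); Aug 28, 2074 (Tue); Sep 4, 2074 (Tue).
3 of the 4 holidays fall on weekdays; the rest are weekends and were already excluded.
Business days: 44 − 3 = 41.

41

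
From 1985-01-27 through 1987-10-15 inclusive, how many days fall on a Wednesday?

1985-01-27 is a Sunday.
From 1985-01-27 to 1987-10-15 is 992 days inclusive.
992 = 7 × 141 + 5, so there are 141 full weeks plus 5 extra days.
Each full week contributes one Wednesday: 141 so far.
The 5 extra days are Sunday, Monday, Tuesday, Wednesday, Thursday — 1 of them qualifies.
Total: 141 + 1 = 142.

142 Wednesdays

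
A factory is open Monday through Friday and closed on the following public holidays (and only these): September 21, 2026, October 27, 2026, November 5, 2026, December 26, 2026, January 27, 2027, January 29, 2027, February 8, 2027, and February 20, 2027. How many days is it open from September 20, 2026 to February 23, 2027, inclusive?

106 business days

September 20, 2026 is a Sunday.
That's 157 days from start to end, counting both.
157 = 7 × 22 + 3, so there are 22 full weeks plus 3 extra days.
Each full week contributes 5 weekdays (Mon–Fri): 22 × 5 = 110.
The 3 extra days are Sun, Mon, Tue — 2 of them qualify.
Total: 110 + 2 = 112.
Holidays: September 21, 2026 (Mon); October 27, 2026 (Tue); November 5, 2026 (Thu); December 26, 2026 (Sat); January 27, 2027 (Wed); January 29, 2027 (Fri); February 8, 2027 (Mon); February 20, 2027 (Sat).
6 of the 8 holidays fall on weekdays; the rest are weekends and were already excluded.
Business days: 112 − 6 = 106.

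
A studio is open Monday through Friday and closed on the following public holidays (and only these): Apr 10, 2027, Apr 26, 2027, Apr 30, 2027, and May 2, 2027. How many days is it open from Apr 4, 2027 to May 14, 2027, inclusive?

Apr 4, 2027 is a Sunday.
From Apr 4, 2027 to May 14, 2027 is 41 days inclusive.
41 = 7 × 5 + 6, so there are 5 full weeks plus 6 extra days.
Each full week contributes 5 weekdays (Mon–Fri): 5 × 5 = 25.
The 6 extra days are Sun, Mon, Tue, Wed, Thu, Fri — 5 of them qualify.
Total: 25 + 5 = 30.
Holidays: Apr 10, 2027 (Sat); Apr 26, 2027 (Mon); Apr 30, 2027 (Fri); May 2, 2027 (Sun).
2 of the 4 holidays fall on weekdays; the rest are weekends and were already excluded.
Business days: 30 − 2 = 28.

28 business days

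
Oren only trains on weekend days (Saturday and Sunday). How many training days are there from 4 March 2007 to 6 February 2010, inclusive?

306

4 March 2007 is a Sunday.
That's 1071 days from start to end, counting both.
1071 = 7 × 153, so the span is exactly 153 full weeks.
Each full week contributes 2 weekend days (Sat, Sun): 153 × 2 = 306.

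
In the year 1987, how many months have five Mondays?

A month has five Mondays exactly when Monday falls within its first (length − 28) days.
Jan: 31 days, starts Thu → 5 of Thu, Fri, Sat
Feb: 28 days, starts Sun → 5 of (none)
Mar: 31 days, starts Sun → 5 of Sun, Mon, Tue ✓
Apr: 30 days, starts Wed → 5 of Wed, Thu
May: 31 days, starts Fri → 5 of Fri, Sat, Sun
Jun: 30 days, starts Mon → 5 of Mon, Tue ✓
Jul: 31 days, starts Wed → 5 of Wed, Thu, Fri
Aug: 31 days, starts Sat → 5 of Sat, Sun, Mon ✓
Sep: 30 days, starts Tue → 5 of Tue, Wed
Oct: 31 days, starts Thu → 5 of Thu, Fri, Sat
Nov: 30 days, starts Sun → 5 of Sun, Mon ✓
Dec: 31 days, starts Tue → 5 of Tue, Wed, Thu
Months with five Mondays: Mar, Jun, Aug, Nov.

4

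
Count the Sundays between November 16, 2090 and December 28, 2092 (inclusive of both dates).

November 16, 2090 is a Thursday.
That's 774 days from start to end, counting both.
774 = 7 × 110 + 4, so there are 110 full weeks plus 4 extra days.
Each full week contributes one Sunday: 110 so far.
The 4 extra days are Thursday, Friday, Saturday, Sunday — 1 of them qualifies.
Total: 110 + 1 = 111.

111 Sundays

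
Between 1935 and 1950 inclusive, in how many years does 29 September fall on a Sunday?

3

Day of week of September 29 in each year:
1935: Sun ✓, 1936: Tue, 1937: Wed, 1938: Thu, 1939: Fri, 1940: Sun ✓, 1941: Mon, 1942: Tue, 1943: Wed, 1944: Fri, 1945: Sat, 1946: Sun ✓, 1947: Mon, 1948: Wed, 1949: Thu, 1950: Fri
Sundays: 1935, 1940, 1946.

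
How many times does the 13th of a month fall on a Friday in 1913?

1

The 13th falls on a Friday when the month's 13th has weekday Fri.
Jan 13 is Mon; Feb 13 is Thu; Mar 13 is Thu; Apr 13 is Sun; May 13 is Tue; Jun 13 is Fri ✓; Jul 13 is Sun; Aug 13 is Wed; Sep 13 is Sat; Oct 13 is Mon; Nov 13 is Thu; Dec 13 is Sat.
Friday the 13ths: Jun.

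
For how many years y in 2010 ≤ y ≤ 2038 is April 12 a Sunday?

4

Day of week of April 12 in each year:
2010: Mon, 2011: Tue, 2012: Thu, 2013: Fri, 2014: Sat, 2015: Sun ✓, 2016: Tue, 2017: Wed, 2018: Thu, 2019: Fri, 2020: Sun ✓, 2021: Mon, 2022: Tue, 2023: Wed, 2024: Fri, 2025: Sat, 2026: Sun ✓, 2027: Mon, 2028: Wed, 2029: Thu, 2030: Fri, 2031: Sat, 2032: Mon, 2033: Tue, 2034: Wed, 2035: Thu, 2036: Sat, 2037: Sun ✓, 2038: Mon
Sundays: 2015, 2020, 2026, 2037.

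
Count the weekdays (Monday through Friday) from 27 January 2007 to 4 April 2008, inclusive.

310

27 January 2007 is a Saturday.
That's 434 days from start to end, counting both.
434 = 7 × 62, so the span is exactly 62 full weeks.
Each full week contributes 5 weekdays (Mon–Fri): 62 × 5 = 310.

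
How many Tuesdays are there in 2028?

1 January 2028 is a Saturday.
From 1 January 2028 to 31 December 2028 is 366 days inclusive.
366 = 7 × 52 + 2, so there are 52 full weeks plus 2 extra days.
Each full week contributes one Tuesday: 52 so far.
The 2 extra days are Sat, Sun — none qualify.
Total: 52 + 0 = 52.

52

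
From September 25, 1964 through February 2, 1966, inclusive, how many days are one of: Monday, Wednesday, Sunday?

213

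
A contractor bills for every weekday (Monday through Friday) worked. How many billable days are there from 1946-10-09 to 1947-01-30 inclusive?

82

1946-10-09 is a Wednesday.
From 1946-10-09 to 1947-01-30 is 114 days inclusive.
114 = 7 × 16 + 2, so there are 16 full weeks plus 2 extra days.
Each full week contributes 5 weekdays (Mon–Fri): 16 × 5 = 80.
The 2 extra days are Wed, Thu — 2 of them qualify.
Total: 80 + 2 = 82.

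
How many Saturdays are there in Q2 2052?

13

2052-04-01 is a Monday.
The range spans 91 days (inclusive of both endpoints).
91 = 7 × 13, so the span is exactly 13 full weeks.
Each full week contributes one Saturday: 13 so far.
Total: 13.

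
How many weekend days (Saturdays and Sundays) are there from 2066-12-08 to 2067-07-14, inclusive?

62

2066-12-08 is a Wednesday.
That's 219 days from start to end, counting both.
219 = 7 × 31 + 2, so there are 31 full weeks plus 2 extra days.
Each full week contributes 2 weekend days (Sat, Sun): 31 × 2 = 62.
The 2 extra days are Wednesday, Thursday — none qualify.
Total: 62 + 0 = 62.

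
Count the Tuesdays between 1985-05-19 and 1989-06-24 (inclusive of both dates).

214

1985-05-19 is a Sunday.
The range spans 1498 days (inclusive of both endpoints).
1498 = 7 × 214, so the span is exactly 214 full weeks.
Each full week contributes one Tuesday: 214 so far.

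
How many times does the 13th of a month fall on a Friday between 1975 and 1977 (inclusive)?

4

Friday-the-13ths by year:
1975: Jun
1976: Feb, Aug
1977: May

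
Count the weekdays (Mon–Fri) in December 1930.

23

1930-12-01 is a Monday.
That's 31 days from start to end, counting both.
31 = 7 × 4 + 3, so there are 4 full weeks plus 3 extra days.
Each full week contributes 5 weekdays (Mon–Fri): 4 × 5 = 20.
The 3 extra days are Monday, Tuesday, Wednesday — 3 of them qualify.
Total: 20 + 3 = 23.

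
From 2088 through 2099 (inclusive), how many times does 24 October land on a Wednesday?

2

Day of week of October 24 in each year:
2088: Sun, 2089: Mon, 2090: Tue, 2091: Wed ✓, 2092: Fri, 2093: Sat, 2094: Sun, 2095: Mon, 2096: Wed ✓, 2097: Thu, 2098: Fri, 2099: Sat
Wednesdays: 2091, 2096.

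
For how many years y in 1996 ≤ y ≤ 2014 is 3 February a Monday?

3

Day of week of February 3 in each year:
1996: Sat, 1997: Mon ✓, 1998: Tue, 1999: Wed, 2000: Thu, 2001: Sat, 2002: Sun, 2003: Mon ✓, 2004: Tue, 2005: Thu, 2006: Fri, 2007: Sat, 2008: Sun, 2009: Tue, 2010: Wed, 2011: Thu, 2012: Fri, 2013: Sun, 2014: Mon ✓
Mondays: 1997, 2003, 2014.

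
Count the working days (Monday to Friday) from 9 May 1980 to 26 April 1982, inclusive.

512 weekdays

9 May 1980 is a Friday.
From 9 May 1980 to 26 April 1982 is 718 days inclusive.
718 = 7 × 102 + 4, so there are 102 full weeks plus 4 extra days.
Each full week contributes 5 weekdays (Mon–Fri): 102 × 5 = 510.
The 4 extra days are Fri, Sat, Sun, Mon — 2 of them qualify.
Total: 510 + 2 = 512.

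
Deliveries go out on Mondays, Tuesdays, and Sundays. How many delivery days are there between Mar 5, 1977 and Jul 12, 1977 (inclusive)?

Mar 5, 1977 is a Saturday.
That's 130 days from start to end, counting both.
130 = 7 × 18 + 4, so there are 18 full weeks plus 4 extra days.
Each full week contributes 3 days from the set (Mon, Tue, Sun): 18 × 3 = 54.
The 4 extra days are Saturday, Sunday, Monday, Tuesday — 3 of them qualify.
Total: 54 + 3 = 57.

57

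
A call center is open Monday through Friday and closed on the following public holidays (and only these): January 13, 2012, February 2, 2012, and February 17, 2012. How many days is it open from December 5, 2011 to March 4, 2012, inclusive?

62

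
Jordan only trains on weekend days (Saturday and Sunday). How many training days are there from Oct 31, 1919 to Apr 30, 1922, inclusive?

262

Oct 31, 1919 is a Friday.
The range spans 913 days (inclusive of both endpoints).
913 = 7 × 130 + 3, so there are 130 full weeks plus 3 extra days.
Each full week contributes 2 weekend days (Sat, Sun): 130 × 2 = 260.
The 3 extra days are Friday, Saturday, Sunday — 2 of them qualify.
Total: 260 + 2 = 262.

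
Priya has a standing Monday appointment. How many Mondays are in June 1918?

Jun 1, 1918 is a Saturday.
That's 30 days from start to end, counting both.
30 = 7 × 4 + 2, so there are 4 full weeks plus 2 extra days.
Each full week contributes one Monday: 4 so far.
The 2 extra days are Sat, Sun — none qualify.
Total: 4 + 0 = 4.

4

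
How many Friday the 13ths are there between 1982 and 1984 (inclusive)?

5

Friday-the-13ths by year:
1982: Aug
1983: May
1984: Jan, Apr, Jul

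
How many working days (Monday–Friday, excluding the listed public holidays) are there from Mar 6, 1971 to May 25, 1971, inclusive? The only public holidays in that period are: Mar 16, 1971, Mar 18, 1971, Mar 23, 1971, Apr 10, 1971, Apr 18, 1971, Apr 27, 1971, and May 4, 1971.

Mar 6, 1971 is a Saturday.
That's 81 days from start to end, counting both.
81 = 7 × 11 + 4, so there are 11 full weeks plus 4 extra days.
Each full week contributes 5 weekdays (Mon–Fri): 11 × 5 = 55.
The 4 extra days are Sat, Sun, Mon, Tue — 2 of them qualify.
Total: 55 + 2 = 57.
Holidays: Mar 16, 1971 (Tue); Mar 18, 1971 (Thu); Mar 23, 1971 (Tue); Apr 10, 1971 (Sat); Apr 18, 1971 (Sun); Apr 27, 1971 (Tue); May 4, 1971 (Tue).
5 of the 7 holidays fall on weekdays; the rest are weekends and were already excluded.
Business days: 57 − 5 = 52.

52 working days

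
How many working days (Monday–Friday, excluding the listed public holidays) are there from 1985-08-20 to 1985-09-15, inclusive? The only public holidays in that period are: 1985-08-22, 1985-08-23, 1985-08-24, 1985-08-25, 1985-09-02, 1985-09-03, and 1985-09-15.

15

1985-08-20 is a Tuesday.
That's 27 days from start to end, counting both.
27 = 7 × 3 + 6, so there are 3 full weeks plus 6 extra days.
Each full week contributes 5 weekdays (Mon–Fri): 3 × 5 = 15.
The 6 extra days are Tuesday, Wednesday, Thursday, Friday, Saturday, Sunday — 4 of them qualify.
Total: 15 + 4 = 19.
Holidays: 1985-08-22 (Thu); 1985-08-23 (Fri); 1985-08-24 (Sat); 1985-08-25 (Sun); 1985-09-02 (Mon); 1985-09-03 (Tue); 1985-09-15 (Sun).
4 of the 7 holidays fall on weekdays; the rest are weekends and were already excluded.
Business days: 19 − 4 = 15.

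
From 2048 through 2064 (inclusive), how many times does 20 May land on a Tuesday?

Day of week of May 20 in each year:
2048: Wed, 2049: Thu, 2050: Fri, 2051: Sat, 2052: Mon, 2053: Tue ✓, 2054: Wed, 2055: Thu, 2056: Sat, 2057: Sun, 2058: Mon, 2059: Tue ✓, 2060: Thu, 2061: Fri, 2062: Sat, 2063: Sun, 2064: Tue ✓
Tuesdays: 2053, 2059, 2064.

3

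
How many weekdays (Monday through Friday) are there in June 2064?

21

1 June 2064 is a Sunday.
The range spans 30 days (inclusive of both endpoints).
30 = 7 × 4 + 2, so there are 4 full weeks plus 2 extra days.
Each full week contributes 5 weekdays (Mon–Fri): 4 × 5 = 20.
The 2 extra days are Sun, Mon — 1 of them qualifies.
Total: 20 + 1 = 21.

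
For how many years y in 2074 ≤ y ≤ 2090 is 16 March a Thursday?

3

Day of week of March 16 in each year:
2074: Fri, 2075: Sat, 2076: Mon, 2077: Tue, 2078: Wed, 2079: Thu ✓, 2080: Sat, 2081: Sun, 2082: Mon, 2083: Tue, 2084: Thu ✓, 2085: Fri, 2086: Sat, 2087: Sun, 2088: Tue, 2089: Wed, 2090: Thu ✓
Thursdays: 2079, 2084, 2090.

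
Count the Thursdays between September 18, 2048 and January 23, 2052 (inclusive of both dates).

174

September 18, 2048 is a Friday.
From September 18, 2048 to January 23, 2052 is 1223 days inclusive.
1223 = 7 × 174 + 5, so there are 174 full weeks plus 5 extra days.
Each full week contributes one Thursday: 174 so far.
The 5 extra days are Fri, Sat, Sun, Mon, Tue — none qualify.
Total: 174 + 0 = 174.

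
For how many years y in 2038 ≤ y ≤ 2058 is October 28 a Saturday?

3

Day of week of October 28 in each year:
2038: Thu, 2039: Fri, 2040: Sun, 2041: Mon, 2042: Tue, 2043: Wed, 2044: Fri, 2045: Sat ✓, 2046: Sun, 2047: Mon, 2048: Wed, 2049: Thu, 2050: Fri, 2051: Sat ✓, 2052: Mon, 2053: Tue, 2054: Wed, 2055: Thu, 2056: Sat ✓, 2057: Sun, 2058: Mon
Saturdays: 2045, 2051, 2056.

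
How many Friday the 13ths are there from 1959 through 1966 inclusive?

Friday-the-13ths by year:
1959: Feb, Mar, Nov
1960: May
1961: Jan, Oct
1962: Apr, Jul
1963: Sep, Dec
1964: Mar, Nov
1965: Aug
1966: May

14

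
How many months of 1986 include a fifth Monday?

4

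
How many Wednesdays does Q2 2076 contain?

13

1 April 2076 is a Wednesday.
That's 91 days from start to end, counting both.
91 = 7 × 13, so the span is exactly 13 full weeks.
Each full week contributes one Wednesday: 13 so far.
Total: 13.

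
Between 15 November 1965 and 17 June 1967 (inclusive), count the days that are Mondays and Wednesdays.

166

15 November 1965 is a Monday.
That's 580 days from start to end, counting both.
580 = 7 × 82 + 6, so there are 82 full weeks plus 6 extra days.
Each full week contributes 2 days from the set (Mon, Wed): 82 × 2 = 164.
The 6 extra days are Mon, Tue, Wed, Thu, Fri, Sat — 2 of them qualify.
Total: 164 + 2 = 166.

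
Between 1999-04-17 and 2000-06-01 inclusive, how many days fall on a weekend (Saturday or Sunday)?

118

1999-04-17 is a Saturday.
From 1999-04-17 to 2000-06-01 is 412 days inclusive.
412 = 7 × 58 + 6, so there are 58 full weeks plus 6 extra days.
Each full week contributes 2 weekend days (Sat, Sun): 58 × 2 = 116.
The 6 extra days are Saturday, Sunday, Monday, Tuesday, Wednesday, Thursday — 2 of them qualify.
Total: 116 + 2 = 118.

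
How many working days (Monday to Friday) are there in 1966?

260 weekdays

January 1, 1966 is a Saturday.
From January 1, 1966 to December 31, 1966 is 365 days inclusive.
365 = 7 × 52 + 1, so there are 52 full weeks plus 1 extra day.
Each full week contributes 5 weekdays (Mon–Fri): 52 × 5 = 260.
The 1 extra day is Sat — none qualify.
Total: 260 + 0 = 260.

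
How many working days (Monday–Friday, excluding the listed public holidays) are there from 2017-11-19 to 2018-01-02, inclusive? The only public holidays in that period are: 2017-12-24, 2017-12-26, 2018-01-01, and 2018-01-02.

2017-11-19 is a Sunday.
The range spans 45 days (inclusive of both endpoints).
45 = 7 × 6 + 3, so there are 6 full weeks plus 3 extra days.
Each full week contributes 5 weekdays (Mon–Fri): 6 × 5 = 30.
The 3 extra days are Sunday, Monday, Tuesday — 2 of them qualify.
Total: 30 + 2 = 32.
Holidays: 2017-12-24 (Sun); 2017-12-26 (Tue); 2018-01-01 (Mon); 2018-01-02 (Tue).
3 of the 4 holidays fall on weekdays; the rest are weekends and were already excluded.
Business days: 32 − 3 = 29.

29 working days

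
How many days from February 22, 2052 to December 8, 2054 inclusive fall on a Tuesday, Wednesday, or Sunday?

437

February 22, 2052 is a Thursday.
From February 22, 2052 to December 8, 2054 is 1021 days inclusive.
1021 = 7 × 145 + 6, so there are 145 full weeks plus 6 extra days.
Each full week contributes 3 days from the set (Tue, Wed, Sun): 145 × 3 = 435.
The 6 extra days are Thu, Fri, Sat, Sun, Mon, Tue — 2 of them qualify.
Total: 435 + 2 = 437.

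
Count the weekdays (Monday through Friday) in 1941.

261

1 January 1941 is a Wednesday.
The range spans 365 days (inclusive of both endpoints).
365 = 7 × 52 + 1, so there are 52 full weeks plus 1 extra day.
Each full week contributes 5 weekdays (Mon–Fri): 52 × 5 = 260.
The 1 extra day is Wednesday — 1 of them qualifies.
Total: 260 + 1 = 261.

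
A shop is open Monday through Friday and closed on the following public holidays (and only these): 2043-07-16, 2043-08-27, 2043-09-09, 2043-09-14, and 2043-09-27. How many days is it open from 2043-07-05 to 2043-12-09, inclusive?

2043-07-05 is a Sunday.
From 2043-07-05 to 2043-12-09 is 158 days inclusive.
158 = 7 × 22 + 4, so there are 22 full weeks plus 4 extra days.
Each full week contributes 5 weekdays (Mon–Fri): 22 × 5 = 110.
The 4 extra days are Sunday, Monday, Tuesday, Wednesday — 3 of them qualify.
Total: 110 + 3 = 113.
Holidays: 2043-07-16 (Thu); 2043-08-27 (Thu); 2043-09-09 (Wed); 2043-09-14 (Mon); 2043-09-27 (Sun).
4 of the 5 holidays fall on weekdays; the rest are weekends and were already excluded.
Business days: 113 − 4 = 109.

109 working days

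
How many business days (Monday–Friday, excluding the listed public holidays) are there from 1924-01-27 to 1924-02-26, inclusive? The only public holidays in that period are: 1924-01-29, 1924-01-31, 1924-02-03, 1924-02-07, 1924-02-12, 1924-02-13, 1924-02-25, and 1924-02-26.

15

1924-01-27 is a Sunday.
From 1924-01-27 to 1924-02-26 is 31 days inclusive.
31 = 7 × 4 + 3, so there are 4 full weeks plus 3 extra days.
Each full week contributes 5 weekdays (Mon–Fri): 4 × 5 = 20.
The 3 extra days are Sun, Mon, Tue — 2 of them qualify.
Total: 20 + 2 = 22.
Holidays: 1924-01-29 (Tue); 1924-01-31 (Thu); 1924-02-03 (Sun); 1924-02-07 (Thu); 1924-02-12 (Tue); 1924-02-13 (Wed); 1924-02-25 (Mon); 1924-02-26 (Tue).
7 of the 8 holidays fall on weekdays; the rest are weekends and were already excluded.
Business days: 22 − 7 = 15.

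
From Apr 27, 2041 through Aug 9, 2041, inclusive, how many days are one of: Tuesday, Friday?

Apr 27, 2041 is a Saturday.
The range spans 105 days (inclusive of both endpoints).
105 = 7 × 15, so the span is exactly 15 full weeks.
Each full week contributes 2 days from the set (Tue, Fri): 15 × 2 = 30.

30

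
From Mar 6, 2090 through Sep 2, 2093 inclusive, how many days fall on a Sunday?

182

Mar 6, 2090 is a Monday.
That's 1277 days from start to end, counting both.
1277 = 7 × 182 + 3, so there are 182 full weeks plus 3 extra days.
Each full week contributes one Sunday: 182 so far.
The 3 extra days are Monday, Tuesday, Wednesday — none qualify.
Total: 182 + 0 = 182.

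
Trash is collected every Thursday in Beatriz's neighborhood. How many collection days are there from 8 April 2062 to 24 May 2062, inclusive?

6

8 April 2062 is a Saturday.
From 8 April 2062 to 24 May 2062 is 47 days inclusive.
47 = 7 × 6 + 5, so there are 6 full weeks plus 5 extra days.
Each full week contributes one Thursday: 6 so far.
The 5 extra days are Saturday, Sunday, Monday, Tuesday, Wednesday — none qualify.
Total: 6 + 0 = 6.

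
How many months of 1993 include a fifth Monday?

A month has five Mondays exactly when Monday falls within its first (length − 28) days.
Jan: 31 days, starts Fri → 5 of Fri, Sat, Sun
Feb: 28 days, starts Mon → 5 of (none)
Mar: 31 days, starts Mon → 5 of Mon, Tue, Wed ✓
Apr: 30 days, starts Thu → 5 of Thu, Fri
May: 31 days, starts Sat → 5 of Sat, Sun, Mon ✓
Jun: 30 days, starts Tue → 5 of Tue, Wed
Jul: 31 days, starts Thu → 5 of Thu, Fri, Sat
Aug: 31 days, starts Sun → 5 of Sun, Mon, Tue ✓
Sep: 30 days, starts Wed → 5 of Wed, Thu
Oct: 31 days, starts Fri → 5 of Fri, Sat, Sun
Nov: 30 days, starts Mon → 5 of Mon, Tue ✓
Dec: 31 days, starts Wed → 5 of Wed, Thu, Fri
Months with five Mondays: Mar, May, Aug, Nov.

4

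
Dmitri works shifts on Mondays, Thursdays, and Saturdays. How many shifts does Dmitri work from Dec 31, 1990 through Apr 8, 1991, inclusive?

43

Dec 31, 1990 is a Monday.
That's 99 days from start to end, counting both.
99 = 7 × 14 + 1, so there are 14 full weeks plus 1 extra day.
Each full week contributes 3 days from the set (Mon, Thu, Sat): 14 × 3 = 42.
The 1 extra day is Mon — 1 of them qualifies.
Total: 42 + 1 = 43.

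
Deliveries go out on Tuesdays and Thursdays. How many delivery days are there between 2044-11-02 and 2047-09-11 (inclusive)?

298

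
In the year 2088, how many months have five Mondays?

4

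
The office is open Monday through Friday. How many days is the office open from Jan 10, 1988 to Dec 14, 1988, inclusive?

243

Jan 10, 1988 is a Sunday.
The range spans 340 days (inclusive of both endpoints).
340 = 7 × 48 + 4, so there are 48 full weeks plus 4 extra days.
Each full week contributes 5 weekdays (Mon–Fri): 48 × 5 = 240.
The 4 extra days are Sunday, Monday, Tuesday, Wednesday — 3 of them qualify.
Total: 240 + 3 = 243.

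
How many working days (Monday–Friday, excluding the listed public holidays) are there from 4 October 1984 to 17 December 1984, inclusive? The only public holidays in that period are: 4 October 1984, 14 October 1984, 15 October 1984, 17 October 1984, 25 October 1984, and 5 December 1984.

4 October 1984 is a Thursday.
The range spans 75 days (inclusive of both endpoints).
75 = 7 × 10 + 5, so there are 10 full weeks plus 5 extra days.
Each full week contributes 5 weekdays (Mon–Fri): 10 × 5 = 50.
The 5 extra days are Thu, Fri, Sat, Sun, Mon — 3 of them qualify.
Total: 50 + 3 = 53.
Holidays: 4 October 1984 (Thu); 14 October 1984 (Sun); 15 October 1984 (Mon); 17 October 1984 (Wed); 25 October 1984 (Thu); 5 December 1984 (Wed).
5 of the 6 holidays fall on weekdays; the rest are weekends and were already excluded.
Business days: 53 − 5 = 48.

48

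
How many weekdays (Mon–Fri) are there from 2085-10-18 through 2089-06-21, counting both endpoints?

959 weekdays

2085-10-18 is a Thursday.
That's 1343 days from start to end, counting both.
1343 = 7 × 191 + 6, so there are 191 full weeks plus 6 extra days.
Each full week contributes 5 weekdays (Mon–Fri): 191 × 5 = 955.
The 6 extra days are Thursday, Friday, Saturday, Sunday, Monday, Tuesday — 4 of them qualify.
Total: 955 + 4 = 959.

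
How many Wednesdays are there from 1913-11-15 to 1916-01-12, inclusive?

113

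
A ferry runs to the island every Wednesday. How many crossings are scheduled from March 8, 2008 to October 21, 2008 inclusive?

March 8, 2008 is a Saturday.
That's 228 days from start to end, counting both.
228 = 7 × 32 + 4, so there are 32 full weeks plus 4 extra days.
Each full week contributes one Wednesday: 32 so far.
The 4 extra days are Sat, Sun, Mon, Tue — none qualify.
Total: 32 + 0 = 32.

32 Wednesdays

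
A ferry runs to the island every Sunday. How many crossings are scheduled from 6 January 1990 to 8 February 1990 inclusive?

5

6 January 1990 is a Saturday.
From 6 January 1990 to 8 February 1990 is 34 days inclusive.
34 = 7 × 4 + 6, so there are 4 full weeks plus 6 extra days.
Each full week contributes one Sunday: 4 so far.
The 6 extra days are Sat, Sun, Mon, Tue, Wed, Thu — 1 of them qualifies.
Total: 4 + 1 = 5.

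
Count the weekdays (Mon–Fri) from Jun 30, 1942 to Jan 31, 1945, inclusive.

Jun 30, 1942 is a Tuesday.
From Jun 30, 1942 to Jan 31, 1945 is 947 days inclusive.
947 = 7 × 135 + 2, so there are 135 full weeks plus 2 extra days.
Each full week contributes 5 weekdays (Mon–Fri): 135 × 5 = 675.
The 2 extra days are Tuesday, Wednesday — 2 of them qualify.
Total: 675 + 2 = 677.

677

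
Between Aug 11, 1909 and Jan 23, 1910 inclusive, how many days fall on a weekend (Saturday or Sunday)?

Aug 11, 1909 is a Wednesday.
The range spans 166 days (inclusive of both endpoints).
166 = 7 × 23 + 5, so there are 23 full weeks plus 5 extra days.
Each full week contributes 2 weekend days (Sat, Sun): 23 × 2 = 46.
The 5 extra days are Wednesday, Thursday, Friday, Saturday, Sunday — 2 of them qualify.
Total: 46 + 2 = 48.

48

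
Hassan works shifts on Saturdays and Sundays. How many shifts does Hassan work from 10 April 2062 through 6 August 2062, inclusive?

10 April 2062 is a Monday.
From 10 April 2062 to 6 August 2062 is 119 days inclusive.
119 = 7 × 17, so the span is exactly 17 full weeks.
Each full week contributes 2 days from the set (Sat, Sun): 17 × 2 = 34.

34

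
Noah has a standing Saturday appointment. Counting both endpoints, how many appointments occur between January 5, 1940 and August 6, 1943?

187

January 5, 1940 is a Friday.
The range spans 1310 days (inclusive of both endpoints).
1310 = 7 × 187 + 1, so there are 187 full weeks plus 1 extra day.
Each full week contributes one Saturday: 187 so far.
The 1 extra day is Friday — none qualify.
Total: 187 + 0 = 187.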